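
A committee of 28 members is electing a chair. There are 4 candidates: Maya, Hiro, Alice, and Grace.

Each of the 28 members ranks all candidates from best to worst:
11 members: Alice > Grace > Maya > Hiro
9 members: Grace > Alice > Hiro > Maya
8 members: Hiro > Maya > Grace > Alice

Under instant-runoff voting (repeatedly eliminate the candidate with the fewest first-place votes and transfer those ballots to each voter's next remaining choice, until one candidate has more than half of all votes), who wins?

Grace

Round 1: Maya 0, Hiro 8, Alice 11, Grace 9. Maya eliminated.
Round 2: Hiro 8, Alice 11, Grace 9. Hiro eliminated.
Round 3: Alice 11, Grace 17. Grace has a majority (≥15).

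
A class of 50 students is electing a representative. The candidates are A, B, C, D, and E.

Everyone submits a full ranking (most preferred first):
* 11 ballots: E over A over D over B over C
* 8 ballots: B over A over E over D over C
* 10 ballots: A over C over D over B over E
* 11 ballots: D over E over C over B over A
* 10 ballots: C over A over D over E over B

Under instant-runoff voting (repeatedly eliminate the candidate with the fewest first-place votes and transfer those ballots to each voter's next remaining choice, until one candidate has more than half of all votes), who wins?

Round 1: A 10, B 8, C 10, D 11, E 11. B eliminated.
Round 2: A 18, C 10, D 11, E 11. C eliminated.
Round 3: A 28, D 11, E 11. A has a majority (≥26).

A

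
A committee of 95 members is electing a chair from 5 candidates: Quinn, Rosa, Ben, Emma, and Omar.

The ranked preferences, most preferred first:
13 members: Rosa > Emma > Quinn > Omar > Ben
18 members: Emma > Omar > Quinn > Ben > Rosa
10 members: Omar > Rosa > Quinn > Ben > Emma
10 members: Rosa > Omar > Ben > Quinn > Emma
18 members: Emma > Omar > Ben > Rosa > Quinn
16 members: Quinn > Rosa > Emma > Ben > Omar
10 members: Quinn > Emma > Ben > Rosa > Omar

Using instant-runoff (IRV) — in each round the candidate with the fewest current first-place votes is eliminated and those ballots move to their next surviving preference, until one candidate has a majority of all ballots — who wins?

Rosa

Round 1: Quinn 26, Rosa 23, Ben 0, Emma 36, Omar 10. Ben eliminated.
Round 2: Quinn 26, Rosa 23, Emma 36, Omar 10. Omar eliminated.
Round 3: Quinn 26, Rosa 33, Emma 36. Quinn eliminated.
Round 4: Rosa 49, Emma 46. Rosa has a majority (≥48).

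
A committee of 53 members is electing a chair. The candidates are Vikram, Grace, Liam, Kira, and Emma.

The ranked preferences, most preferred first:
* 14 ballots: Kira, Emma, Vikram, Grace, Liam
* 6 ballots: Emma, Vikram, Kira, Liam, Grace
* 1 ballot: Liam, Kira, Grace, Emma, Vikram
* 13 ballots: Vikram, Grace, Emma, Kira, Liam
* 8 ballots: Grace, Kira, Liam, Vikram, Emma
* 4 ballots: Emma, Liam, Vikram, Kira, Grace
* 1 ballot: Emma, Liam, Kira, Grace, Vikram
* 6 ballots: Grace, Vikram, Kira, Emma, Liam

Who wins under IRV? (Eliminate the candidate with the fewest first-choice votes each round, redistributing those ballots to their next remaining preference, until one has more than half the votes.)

Round 1: Vikram 13, Grace 14, Liam 1, Kira 14, Emma 11. Liam eliminated.
Round 2: Vikram 13, Grace 14, Kira 15, Emma 11. Emma eliminated.
Round 3: Vikram 23, Grace 14, Kira 16. Grace eliminated.
Round 4: Vikram 29, Kira 24. Vikram has a majority (≥27).

Vikram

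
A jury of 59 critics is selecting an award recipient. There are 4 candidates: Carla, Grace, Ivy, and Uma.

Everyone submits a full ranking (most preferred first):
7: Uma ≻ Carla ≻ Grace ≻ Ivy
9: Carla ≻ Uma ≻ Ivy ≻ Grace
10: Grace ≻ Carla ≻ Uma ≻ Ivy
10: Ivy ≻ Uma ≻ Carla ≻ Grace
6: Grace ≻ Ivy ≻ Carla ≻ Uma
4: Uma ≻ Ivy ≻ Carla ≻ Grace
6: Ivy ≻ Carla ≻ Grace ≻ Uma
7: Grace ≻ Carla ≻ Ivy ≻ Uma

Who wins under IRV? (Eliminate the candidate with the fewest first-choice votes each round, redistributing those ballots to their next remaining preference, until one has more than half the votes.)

Round 1: Carla 9, Grace 23, Ivy 16, Uma 11. Carla eliminated.
Round 2: Grace 23, Ivy 16, Uma 20. Ivy eliminated.
Round 3: Grace 29, Uma 30. Uma has a majority (≥30).

Uma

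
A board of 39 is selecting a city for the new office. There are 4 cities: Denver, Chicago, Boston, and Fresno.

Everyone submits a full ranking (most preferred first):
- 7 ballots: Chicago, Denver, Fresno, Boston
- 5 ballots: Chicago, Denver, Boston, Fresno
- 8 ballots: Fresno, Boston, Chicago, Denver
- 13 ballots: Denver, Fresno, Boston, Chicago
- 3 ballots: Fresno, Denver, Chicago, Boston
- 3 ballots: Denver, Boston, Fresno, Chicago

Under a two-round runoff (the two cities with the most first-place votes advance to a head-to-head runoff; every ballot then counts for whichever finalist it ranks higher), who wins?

Chicago

Round 1 first-place votes: Denver 16, Chicago 12, Boston 0, Fresno 11. Denver and Chicago advance.
Runoff: Denver is ranked above Chicago on 19 ballots, Chicago above Denver on 20.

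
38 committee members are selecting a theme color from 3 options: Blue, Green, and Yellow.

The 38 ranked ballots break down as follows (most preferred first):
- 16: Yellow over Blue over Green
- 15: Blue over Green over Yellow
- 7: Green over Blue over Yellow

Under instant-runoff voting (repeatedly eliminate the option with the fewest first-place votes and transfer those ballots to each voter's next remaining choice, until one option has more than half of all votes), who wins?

Blue

Round 1: Blue 15, Green 7, Yellow 16. Green eliminated.
Round 2: Blue 22, Yellow 16. Blue has a majority (≥20).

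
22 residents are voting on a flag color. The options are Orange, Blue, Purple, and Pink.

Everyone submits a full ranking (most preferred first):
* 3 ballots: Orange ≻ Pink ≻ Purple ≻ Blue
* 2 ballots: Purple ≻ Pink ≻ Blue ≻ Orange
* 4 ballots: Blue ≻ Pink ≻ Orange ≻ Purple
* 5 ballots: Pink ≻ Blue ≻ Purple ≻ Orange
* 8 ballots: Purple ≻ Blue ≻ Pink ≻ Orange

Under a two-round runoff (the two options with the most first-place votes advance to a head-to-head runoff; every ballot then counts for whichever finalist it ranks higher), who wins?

Round 1 first-place votes: Orange 3, Blue 4, Purple 10, Pink 5. Purple and Pink advance.
Runoff: Purple is ranked above Pink on 10 ballots, Pink above Purple on 12.

Pink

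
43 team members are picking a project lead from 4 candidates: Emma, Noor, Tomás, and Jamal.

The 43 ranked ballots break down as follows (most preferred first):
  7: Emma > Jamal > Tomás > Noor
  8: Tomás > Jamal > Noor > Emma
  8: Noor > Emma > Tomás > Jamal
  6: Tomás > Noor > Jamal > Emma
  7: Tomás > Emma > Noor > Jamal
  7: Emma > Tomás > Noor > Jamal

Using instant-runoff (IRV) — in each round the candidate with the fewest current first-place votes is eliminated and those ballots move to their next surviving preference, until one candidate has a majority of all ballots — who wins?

Emma

Round 1: Emma 14, Noor 8, Tomás 21, Jamal 0. Jamal eliminated.
Round 2: Emma 14, Noor 8, Tomás 21. Noor eliminated.
Round 3: Emma 22, Tomás 21. Emma has a majority (≥22).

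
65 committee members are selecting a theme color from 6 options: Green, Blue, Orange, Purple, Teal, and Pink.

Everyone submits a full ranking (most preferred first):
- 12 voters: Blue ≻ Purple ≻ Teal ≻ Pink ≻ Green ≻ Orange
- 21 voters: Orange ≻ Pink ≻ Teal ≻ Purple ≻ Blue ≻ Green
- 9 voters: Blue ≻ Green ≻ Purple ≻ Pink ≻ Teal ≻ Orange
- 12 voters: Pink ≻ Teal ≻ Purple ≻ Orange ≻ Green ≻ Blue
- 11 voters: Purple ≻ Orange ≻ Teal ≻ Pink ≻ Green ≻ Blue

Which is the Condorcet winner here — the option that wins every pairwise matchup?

Pink vs Green: 56–9
Pink vs Blue: 44–21
Pink vs Orange: 33–32
Pink vs Purple: 33–32
Pink vs Teal: 42–23
Pink beats every other option.

Pink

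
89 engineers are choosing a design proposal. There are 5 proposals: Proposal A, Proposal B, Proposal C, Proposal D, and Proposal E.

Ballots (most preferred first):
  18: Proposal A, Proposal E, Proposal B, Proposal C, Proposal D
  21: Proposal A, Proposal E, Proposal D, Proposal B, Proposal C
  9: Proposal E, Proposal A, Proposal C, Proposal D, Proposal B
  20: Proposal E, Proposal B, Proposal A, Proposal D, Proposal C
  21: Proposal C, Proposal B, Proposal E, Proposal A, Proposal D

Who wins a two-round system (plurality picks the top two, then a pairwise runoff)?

Round 1 first-place votes: Proposal A 39, Proposal B 0, Proposal C 21, Proposal D 0, Proposal E 29. Proposal A and Proposal E advance.
Runoff: Proposal A is ranked above Proposal E on 39 ballots, Proposal E above Proposal A on 50.

Proposal E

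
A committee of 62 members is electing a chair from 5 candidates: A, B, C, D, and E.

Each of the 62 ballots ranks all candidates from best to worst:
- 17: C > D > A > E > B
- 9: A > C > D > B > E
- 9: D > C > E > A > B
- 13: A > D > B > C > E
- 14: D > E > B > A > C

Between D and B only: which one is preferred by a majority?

D is ranked above B on 62 ballots; B above D on 0.

D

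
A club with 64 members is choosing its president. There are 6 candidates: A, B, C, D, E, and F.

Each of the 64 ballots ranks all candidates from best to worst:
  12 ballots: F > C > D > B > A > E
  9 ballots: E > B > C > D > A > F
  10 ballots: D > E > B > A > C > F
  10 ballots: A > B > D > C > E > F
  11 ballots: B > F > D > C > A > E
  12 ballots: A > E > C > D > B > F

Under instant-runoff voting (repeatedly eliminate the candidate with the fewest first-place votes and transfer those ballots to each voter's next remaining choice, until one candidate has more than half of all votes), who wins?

B

Round 1: A 22, B 11, C 0, D 10, E 9, F 12. C eliminated.
Round 2: A 22, B 11, D 10, E 9, F 12. E eliminated.
Round 3: A 22, B 20, D 10, F 12. D eliminated.
Round 4: A 22, B 30, F 12. F eliminated.
Round 5: A 22, B 42. B has a majority (≥33).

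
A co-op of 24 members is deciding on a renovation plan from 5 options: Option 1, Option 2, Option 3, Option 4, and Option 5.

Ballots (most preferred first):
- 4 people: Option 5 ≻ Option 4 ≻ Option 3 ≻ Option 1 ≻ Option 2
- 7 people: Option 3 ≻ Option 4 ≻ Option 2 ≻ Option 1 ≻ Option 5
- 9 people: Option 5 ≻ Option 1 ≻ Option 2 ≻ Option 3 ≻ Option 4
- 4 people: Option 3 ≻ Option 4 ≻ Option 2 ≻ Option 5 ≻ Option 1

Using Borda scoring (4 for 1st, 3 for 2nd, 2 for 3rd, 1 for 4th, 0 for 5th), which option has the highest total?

Option 3

Option 1: 4×1 + 7×1 + 9×3 + 4×0 = 38
Option 2: 4×0 + 7×2 + 9×2 + 4×2 = 40
Option 3: 4×2 + 7×4 + 9×1 + 4×4 = 61
Option 4: 4×3 + 7×3 + 9×0 + 4×3 = 45
Option 5: 4×4 + 7×0 + 9×4 + 4×1 = 56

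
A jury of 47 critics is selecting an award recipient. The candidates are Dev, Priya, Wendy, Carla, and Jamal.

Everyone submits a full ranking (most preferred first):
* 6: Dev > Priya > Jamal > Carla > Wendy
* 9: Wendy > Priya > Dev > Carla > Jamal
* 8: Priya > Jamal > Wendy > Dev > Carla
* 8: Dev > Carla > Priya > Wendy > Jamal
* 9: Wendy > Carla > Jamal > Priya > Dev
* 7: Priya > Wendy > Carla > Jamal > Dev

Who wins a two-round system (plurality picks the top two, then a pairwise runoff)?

Round 1 first-place votes: Dev 14, Priya 15, Wendy 18, Carla 0, Jamal 0. Wendy and Priya advance.
Runoff: Wendy is ranked above Priya on 18 ballots, Priya above Wendy on 29.

Priya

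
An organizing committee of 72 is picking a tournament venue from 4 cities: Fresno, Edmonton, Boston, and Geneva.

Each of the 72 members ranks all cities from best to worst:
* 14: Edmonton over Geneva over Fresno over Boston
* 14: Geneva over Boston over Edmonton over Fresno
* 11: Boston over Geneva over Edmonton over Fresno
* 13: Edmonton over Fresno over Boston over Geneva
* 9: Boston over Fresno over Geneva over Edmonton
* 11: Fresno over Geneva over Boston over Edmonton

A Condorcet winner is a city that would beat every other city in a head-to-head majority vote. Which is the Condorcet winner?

Geneva

Geneva vs Fresno: 39–33
Geneva vs Edmonton: 45–27
Geneva vs Boston: 39–33
Geneva beats every other city.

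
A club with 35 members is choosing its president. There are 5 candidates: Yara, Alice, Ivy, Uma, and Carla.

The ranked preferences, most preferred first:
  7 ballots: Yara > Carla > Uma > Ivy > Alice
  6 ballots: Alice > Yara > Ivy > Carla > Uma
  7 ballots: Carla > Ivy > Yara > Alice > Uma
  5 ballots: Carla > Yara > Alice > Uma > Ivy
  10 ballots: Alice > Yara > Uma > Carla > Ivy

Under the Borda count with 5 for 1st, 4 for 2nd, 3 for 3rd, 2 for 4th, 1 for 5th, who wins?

Yara: 7×5 + 6×4 + 7×3 + 5×4 + 10×4 = 140
Alice: 7×1 + 6×5 + 7×2 + 5×3 + 10×5 = 116
Ivy: 7×2 + 6×3 + 7×4 + 5×1 + 10×1 = 75
Uma: 7×3 + 6×1 + 7×1 + 5×2 + 10×3 = 74
Carla: 7×4 + 6×2 + 7×5 + 5×5 + 10×2 = 120

Yara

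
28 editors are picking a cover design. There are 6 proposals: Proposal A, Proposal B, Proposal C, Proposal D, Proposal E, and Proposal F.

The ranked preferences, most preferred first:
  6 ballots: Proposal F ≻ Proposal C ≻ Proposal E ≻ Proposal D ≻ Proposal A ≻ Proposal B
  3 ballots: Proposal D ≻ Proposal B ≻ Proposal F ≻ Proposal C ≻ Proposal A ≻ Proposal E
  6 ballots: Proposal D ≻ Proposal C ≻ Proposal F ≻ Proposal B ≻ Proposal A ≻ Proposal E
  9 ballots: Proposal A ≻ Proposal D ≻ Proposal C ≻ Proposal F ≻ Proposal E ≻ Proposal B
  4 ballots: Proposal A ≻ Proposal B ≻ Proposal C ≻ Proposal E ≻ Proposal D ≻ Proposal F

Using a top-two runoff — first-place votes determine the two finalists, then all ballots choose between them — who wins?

Round 1 first-place votes: Proposal A 13, Proposal B 0, Proposal C 0, Proposal D 9, Proposal E 0, Proposal F 6. Proposal A and Proposal D advance.
Runoff: Proposal A is ranked above Proposal D on 13 ballots, Proposal D above Proposal A on 15.

Proposal D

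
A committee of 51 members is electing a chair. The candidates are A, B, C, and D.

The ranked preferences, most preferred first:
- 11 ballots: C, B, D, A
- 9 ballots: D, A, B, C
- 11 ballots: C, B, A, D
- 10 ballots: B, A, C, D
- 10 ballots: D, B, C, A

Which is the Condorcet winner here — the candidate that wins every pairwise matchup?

B vs A: 42–9
B vs C: 29–22
B vs D: 32–19
B beats every other candidate.

B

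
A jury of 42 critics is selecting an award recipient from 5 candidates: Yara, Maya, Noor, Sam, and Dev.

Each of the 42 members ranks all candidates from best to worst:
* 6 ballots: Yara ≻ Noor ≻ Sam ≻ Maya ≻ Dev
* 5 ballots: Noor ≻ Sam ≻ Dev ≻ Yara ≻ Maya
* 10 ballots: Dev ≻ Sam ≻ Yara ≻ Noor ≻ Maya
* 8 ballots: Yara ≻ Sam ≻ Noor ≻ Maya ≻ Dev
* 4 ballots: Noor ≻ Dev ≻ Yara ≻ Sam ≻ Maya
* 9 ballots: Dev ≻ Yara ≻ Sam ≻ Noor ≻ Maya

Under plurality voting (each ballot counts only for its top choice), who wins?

First-place votes: Yara 14, Maya 0, Noor 9, Sam 0, Dev 19.

Dev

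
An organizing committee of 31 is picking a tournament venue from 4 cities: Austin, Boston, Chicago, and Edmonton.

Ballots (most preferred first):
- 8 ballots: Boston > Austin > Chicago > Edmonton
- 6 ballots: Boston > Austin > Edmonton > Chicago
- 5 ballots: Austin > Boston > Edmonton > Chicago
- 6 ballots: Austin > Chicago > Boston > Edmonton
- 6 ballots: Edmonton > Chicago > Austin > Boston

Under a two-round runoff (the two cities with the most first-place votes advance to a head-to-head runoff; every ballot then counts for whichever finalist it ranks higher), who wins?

Austin

Round 1 first-place votes: Austin 11, Boston 14, Chicago 0, Edmonton 6. Boston and Austin advance.
Runoff: Boston is ranked above Austin on 14 ballots, Austin above Boston on 17.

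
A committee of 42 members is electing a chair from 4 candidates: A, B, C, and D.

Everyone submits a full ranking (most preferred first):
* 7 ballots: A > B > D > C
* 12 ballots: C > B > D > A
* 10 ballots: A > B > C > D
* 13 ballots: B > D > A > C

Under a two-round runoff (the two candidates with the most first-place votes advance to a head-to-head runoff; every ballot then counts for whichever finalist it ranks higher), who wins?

B

Round 1 first-place votes: A 17, B 13, C 12, D 0. A and B advance.
Runoff: A is ranked above B on 17 ballots, B above A on 25.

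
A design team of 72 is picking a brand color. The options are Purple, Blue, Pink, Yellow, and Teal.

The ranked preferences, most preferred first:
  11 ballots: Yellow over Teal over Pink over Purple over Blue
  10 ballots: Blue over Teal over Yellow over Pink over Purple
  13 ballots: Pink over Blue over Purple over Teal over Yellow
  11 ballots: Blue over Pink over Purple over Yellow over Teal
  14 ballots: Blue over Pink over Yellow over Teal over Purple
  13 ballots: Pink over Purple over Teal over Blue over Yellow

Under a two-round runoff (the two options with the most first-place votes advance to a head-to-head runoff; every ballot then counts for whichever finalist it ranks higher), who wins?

Round 1 first-place votes: Purple 0, Blue 35, Pink 26, Yellow 11, Teal 0. Blue and Pink advance.
Runoff: Blue is ranked above Pink on 35 ballots, Pink above Blue on 37.

Pink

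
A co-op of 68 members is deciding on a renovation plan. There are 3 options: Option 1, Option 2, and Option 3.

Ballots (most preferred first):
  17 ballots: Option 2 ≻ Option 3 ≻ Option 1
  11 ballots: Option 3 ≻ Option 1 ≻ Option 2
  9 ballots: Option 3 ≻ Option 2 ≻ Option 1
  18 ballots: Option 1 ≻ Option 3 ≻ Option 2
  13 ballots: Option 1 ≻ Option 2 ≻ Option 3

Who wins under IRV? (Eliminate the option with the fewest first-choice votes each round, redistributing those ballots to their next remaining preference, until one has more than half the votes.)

Round 1: Option 1 31, Option 2 17, Option 3 20. Option 2 eliminated.
Round 2: Option 1 31, Option 3 37. Option 3 has a majority (≥35).

Option 3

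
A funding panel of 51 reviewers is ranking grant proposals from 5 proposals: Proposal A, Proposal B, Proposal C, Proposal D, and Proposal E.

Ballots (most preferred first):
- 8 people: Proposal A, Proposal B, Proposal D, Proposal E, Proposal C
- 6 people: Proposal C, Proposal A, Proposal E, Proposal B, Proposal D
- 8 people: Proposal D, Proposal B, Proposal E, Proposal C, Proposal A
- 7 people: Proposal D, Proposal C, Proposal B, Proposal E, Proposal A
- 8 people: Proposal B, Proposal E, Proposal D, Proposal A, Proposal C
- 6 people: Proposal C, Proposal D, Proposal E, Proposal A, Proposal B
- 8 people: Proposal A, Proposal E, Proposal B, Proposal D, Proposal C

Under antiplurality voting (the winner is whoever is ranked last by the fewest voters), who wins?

Proposal E

Last-place votes: Proposal A 15, Proposal B 6, Proposal C 24, Proposal D 6, Proposal E 0.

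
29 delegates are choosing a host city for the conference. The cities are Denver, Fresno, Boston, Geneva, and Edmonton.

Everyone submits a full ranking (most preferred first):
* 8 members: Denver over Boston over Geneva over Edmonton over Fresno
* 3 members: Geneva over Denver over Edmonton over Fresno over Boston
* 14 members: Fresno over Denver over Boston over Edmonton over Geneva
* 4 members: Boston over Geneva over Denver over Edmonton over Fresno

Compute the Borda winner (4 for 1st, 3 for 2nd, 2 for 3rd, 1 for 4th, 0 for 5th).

Denver

Denver: 8×4 + 3×3 + 14×3 + 4×2 = 91
Fresno: 8×0 + 3×1 + 14×4 + 4×0 = 59
Boston: 8×3 + 3×0 + 14×2 + 4×4 = 68
Geneva: 8×2 + 3×4 + 14×0 + 4×3 = 40
Edmonton: 8×1 + 3×2 + 14×1 + 4×1 = 32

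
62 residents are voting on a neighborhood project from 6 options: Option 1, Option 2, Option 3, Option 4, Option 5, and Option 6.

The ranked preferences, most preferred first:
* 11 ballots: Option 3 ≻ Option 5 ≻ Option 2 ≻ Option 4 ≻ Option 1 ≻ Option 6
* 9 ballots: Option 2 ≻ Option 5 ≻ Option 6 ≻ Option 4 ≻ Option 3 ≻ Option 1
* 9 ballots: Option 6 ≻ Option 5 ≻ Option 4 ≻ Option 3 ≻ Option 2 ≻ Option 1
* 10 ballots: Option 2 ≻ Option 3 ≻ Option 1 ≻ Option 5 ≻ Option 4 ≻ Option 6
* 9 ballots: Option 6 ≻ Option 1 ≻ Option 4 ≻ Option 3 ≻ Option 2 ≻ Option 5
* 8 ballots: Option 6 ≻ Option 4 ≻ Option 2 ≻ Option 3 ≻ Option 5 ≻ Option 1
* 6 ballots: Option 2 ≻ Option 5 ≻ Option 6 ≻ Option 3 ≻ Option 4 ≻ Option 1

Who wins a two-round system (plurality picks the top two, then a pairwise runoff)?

Option 2

Round 1 first-place votes: Option 1 0, Option 2 25, Option 3 11, Option 4 0, Option 5 0, Option 6 26. Option 6 and Option 2 advance.
Runoff: Option 6 is ranked above Option 2 on 26 ballots, Option 2 above Option 6 on 36.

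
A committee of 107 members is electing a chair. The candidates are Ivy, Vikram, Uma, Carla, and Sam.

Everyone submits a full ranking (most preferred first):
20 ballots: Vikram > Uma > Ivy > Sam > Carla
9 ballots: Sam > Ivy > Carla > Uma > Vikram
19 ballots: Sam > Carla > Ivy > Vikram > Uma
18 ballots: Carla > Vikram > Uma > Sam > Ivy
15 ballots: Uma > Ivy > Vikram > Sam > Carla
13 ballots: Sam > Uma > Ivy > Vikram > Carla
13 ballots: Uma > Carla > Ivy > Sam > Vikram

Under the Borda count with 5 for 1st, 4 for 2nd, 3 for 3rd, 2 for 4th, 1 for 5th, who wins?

Uma

Ivy: 20×3 + 9×4 + 19×3 + 18×1 + 15×4 + 13×3 + 13×3 = 309
Vikram: 20×5 + 9×1 + 19×2 + 18×4 + 15×3 + 13×2 + 13×1 = 303
Uma: 20×4 + 9×2 + 19×1 + 18×3 + 15×5 + 13×4 + 13×5 = 363
Carla: 20×1 + 9×3 + 19×4 + 18×5 + 15×1 + 13×1 + 13×4 = 293
Sam: 20×2 + 9×5 + 19×5 + 18×2 + 15×2 + 13×5 + 13×2 = 337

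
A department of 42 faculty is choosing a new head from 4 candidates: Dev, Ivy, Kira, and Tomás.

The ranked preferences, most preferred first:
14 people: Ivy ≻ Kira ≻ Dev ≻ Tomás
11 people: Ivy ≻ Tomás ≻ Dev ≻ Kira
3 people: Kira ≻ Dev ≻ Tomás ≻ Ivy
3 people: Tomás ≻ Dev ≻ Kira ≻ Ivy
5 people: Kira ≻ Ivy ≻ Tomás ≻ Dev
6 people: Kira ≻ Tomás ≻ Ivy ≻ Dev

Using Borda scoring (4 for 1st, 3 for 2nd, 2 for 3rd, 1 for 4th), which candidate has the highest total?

Dev: 14×2 + 11×2 + 3×3 + 3×3 + 5×1 + 6×1 = 79
Ivy: 14×4 + 11×4 + 3×1 + 3×1 + 5×3 + 6×2 = 133
Kira: 14×3 + 11×1 + 3×4 + 3×2 + 5×4 + 6×4 = 115
Tomás: 14×1 + 11×3 + 3×2 + 3×4 + 5×2 + 6×3 = 93

Ivy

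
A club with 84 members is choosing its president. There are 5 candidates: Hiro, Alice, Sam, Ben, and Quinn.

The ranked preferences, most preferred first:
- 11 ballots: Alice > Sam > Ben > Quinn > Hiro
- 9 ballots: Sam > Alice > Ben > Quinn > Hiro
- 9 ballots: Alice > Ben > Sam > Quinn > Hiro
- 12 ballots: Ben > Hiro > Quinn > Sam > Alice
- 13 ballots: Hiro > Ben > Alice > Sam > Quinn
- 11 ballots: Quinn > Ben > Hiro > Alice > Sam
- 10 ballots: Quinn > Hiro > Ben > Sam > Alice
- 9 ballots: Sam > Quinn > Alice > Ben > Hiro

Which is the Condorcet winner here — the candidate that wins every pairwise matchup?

Ben

Ben vs Hiro: 61–23
Ben vs Alice: 46–38
Ben vs Sam: 55–29
Ben vs Quinn: 54–30
Ben beats every other candidate.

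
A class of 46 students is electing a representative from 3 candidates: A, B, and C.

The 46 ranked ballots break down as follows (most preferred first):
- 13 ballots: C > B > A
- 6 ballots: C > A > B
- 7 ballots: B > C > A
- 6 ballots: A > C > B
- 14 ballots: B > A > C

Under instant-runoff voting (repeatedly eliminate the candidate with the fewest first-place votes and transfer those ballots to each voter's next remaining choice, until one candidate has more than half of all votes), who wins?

C

Round 1: A 6, B 21, C 19. A eliminated.
Round 2: B 21, C 25. C has a majority (≥24).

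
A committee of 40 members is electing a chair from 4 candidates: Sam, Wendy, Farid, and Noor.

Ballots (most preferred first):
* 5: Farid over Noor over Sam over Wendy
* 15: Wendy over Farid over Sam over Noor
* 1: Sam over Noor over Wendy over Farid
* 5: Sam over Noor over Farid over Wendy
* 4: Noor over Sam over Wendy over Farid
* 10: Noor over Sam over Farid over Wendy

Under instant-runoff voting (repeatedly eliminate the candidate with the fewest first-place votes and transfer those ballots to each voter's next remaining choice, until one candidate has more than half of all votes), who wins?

Noor

Round 1: Sam 6, Wendy 15, Farid 5, Noor 14. Farid eliminated.
Round 2: Sam 6, Wendy 15, Noor 19. Sam eliminated.
Round 3: Wendy 15, Noor 25. Noor has a majority (≥21).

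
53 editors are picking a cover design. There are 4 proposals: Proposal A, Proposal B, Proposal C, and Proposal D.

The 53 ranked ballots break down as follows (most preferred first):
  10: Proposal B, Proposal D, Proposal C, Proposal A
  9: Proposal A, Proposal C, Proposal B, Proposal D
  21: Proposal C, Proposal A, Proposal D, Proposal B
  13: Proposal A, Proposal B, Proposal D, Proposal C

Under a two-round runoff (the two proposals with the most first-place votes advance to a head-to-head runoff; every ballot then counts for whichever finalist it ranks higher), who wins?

Round 1 first-place votes: Proposal A 22, Proposal B 10, Proposal C 21, Proposal D 0. Proposal A and Proposal C advance.
Runoff: Proposal A is ranked above Proposal C on 22 ballots, Proposal C above Proposal A on 31.

Proposal C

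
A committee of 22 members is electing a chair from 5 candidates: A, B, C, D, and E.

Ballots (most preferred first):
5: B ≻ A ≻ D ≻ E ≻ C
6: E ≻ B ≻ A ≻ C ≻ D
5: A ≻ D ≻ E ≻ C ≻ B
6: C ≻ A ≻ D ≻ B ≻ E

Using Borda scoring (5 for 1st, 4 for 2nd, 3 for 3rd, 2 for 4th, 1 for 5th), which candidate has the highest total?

A

A: 5×4 + 6×3 + 5×5 + 6×4 = 87
B: 5×5 + 6×4 + 5×1 + 6×2 = 66
C: 5×1 + 6×2 + 5×2 + 6×5 = 57
D: 5×3 + 6×1 + 5×4 + 6×3 = 59
E: 5×2 + 6×5 + 5×3 + 6×1 = 61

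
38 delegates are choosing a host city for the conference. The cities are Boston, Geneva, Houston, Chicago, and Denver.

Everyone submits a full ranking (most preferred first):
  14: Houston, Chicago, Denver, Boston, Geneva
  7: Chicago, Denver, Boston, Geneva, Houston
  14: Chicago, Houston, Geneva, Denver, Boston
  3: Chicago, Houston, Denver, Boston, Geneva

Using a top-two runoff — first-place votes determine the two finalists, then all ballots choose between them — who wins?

Chicago

Round 1 first-place votes: Boston 0, Geneva 0, Houston 14, Chicago 24, Denver 0. Chicago and Houston advance.
Runoff: Chicago is ranked above Houston on 24 ballots, Houston above Chicago on 14.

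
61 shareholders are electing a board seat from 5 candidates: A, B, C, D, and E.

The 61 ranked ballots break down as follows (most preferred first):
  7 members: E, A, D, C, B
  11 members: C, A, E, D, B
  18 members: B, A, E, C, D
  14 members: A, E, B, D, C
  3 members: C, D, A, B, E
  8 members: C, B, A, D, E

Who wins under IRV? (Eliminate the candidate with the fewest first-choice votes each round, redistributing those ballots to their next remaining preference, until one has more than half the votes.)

A

Round 1: A 14, B 18, C 22, D 0, E 7. D eliminated.
Round 2: A 14, B 18, C 22, E 7. E eliminated.
Round 3: A 21, B 18, C 22. B eliminated.
Round 4: A 39, C 22. A has a majority (≥31).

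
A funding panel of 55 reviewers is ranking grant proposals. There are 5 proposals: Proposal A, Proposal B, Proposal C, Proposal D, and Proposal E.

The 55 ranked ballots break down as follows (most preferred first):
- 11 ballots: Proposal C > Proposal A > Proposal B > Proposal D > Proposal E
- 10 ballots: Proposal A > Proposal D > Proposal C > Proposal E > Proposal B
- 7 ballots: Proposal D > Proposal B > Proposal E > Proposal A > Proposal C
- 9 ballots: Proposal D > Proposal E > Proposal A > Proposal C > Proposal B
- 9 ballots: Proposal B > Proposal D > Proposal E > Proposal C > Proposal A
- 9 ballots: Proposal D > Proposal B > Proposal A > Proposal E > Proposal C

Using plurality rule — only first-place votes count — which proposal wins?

Proposal D

First-place votes: Proposal A 10, Proposal B 9, Proposal C 11, Proposal D 25, Proposal E 0.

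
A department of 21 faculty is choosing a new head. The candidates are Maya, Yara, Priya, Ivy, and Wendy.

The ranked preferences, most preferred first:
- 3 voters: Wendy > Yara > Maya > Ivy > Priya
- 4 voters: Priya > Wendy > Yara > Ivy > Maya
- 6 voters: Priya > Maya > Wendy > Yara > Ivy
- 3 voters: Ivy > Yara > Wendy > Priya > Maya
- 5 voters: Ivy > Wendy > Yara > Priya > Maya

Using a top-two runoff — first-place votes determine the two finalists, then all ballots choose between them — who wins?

Round 1 first-place votes: Maya 0, Yara 0, Priya 10, Ivy 8, Wendy 3. Priya and Ivy advance.
Runoff: Priya is ranked above Ivy on 10 ballots, Ivy above Priya on 11.

Ivy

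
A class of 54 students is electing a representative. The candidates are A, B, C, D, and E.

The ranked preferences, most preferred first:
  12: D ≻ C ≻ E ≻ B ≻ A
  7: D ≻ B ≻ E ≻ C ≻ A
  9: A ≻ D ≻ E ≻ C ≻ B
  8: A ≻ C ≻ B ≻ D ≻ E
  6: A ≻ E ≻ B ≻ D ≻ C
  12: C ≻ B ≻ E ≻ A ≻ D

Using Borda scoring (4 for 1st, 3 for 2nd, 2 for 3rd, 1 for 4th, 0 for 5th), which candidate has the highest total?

A: 12×0 + 7×0 + 9×4 + 8×4 + 6×4 + 12×1 = 104
B: 12×1 + 7×3 + 9×0 + 8×2 + 6×2 + 12×3 = 97
C: 12×3 + 7×1 + 9×1 + 8×3 + 6×0 + 12×4 = 124
D: 12×4 + 7×4 + 9×3 + 8×1 + 6×1 + 12×0 = 117
E: 12×2 + 7×2 + 9×2 + 8×0 + 6×3 + 12×2 = 98

C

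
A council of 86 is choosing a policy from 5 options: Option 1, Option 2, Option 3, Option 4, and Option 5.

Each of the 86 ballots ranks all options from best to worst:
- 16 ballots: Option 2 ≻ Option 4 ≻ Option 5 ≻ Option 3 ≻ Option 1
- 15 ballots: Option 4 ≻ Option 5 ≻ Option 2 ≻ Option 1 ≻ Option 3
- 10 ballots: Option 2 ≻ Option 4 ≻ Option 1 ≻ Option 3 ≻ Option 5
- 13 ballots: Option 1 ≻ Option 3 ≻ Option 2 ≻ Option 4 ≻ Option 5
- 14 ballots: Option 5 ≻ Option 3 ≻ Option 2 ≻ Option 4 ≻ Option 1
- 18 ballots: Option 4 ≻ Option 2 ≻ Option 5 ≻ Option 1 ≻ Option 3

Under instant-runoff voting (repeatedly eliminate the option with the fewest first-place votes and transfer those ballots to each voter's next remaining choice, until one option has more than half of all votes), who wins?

Option 2

Round 1: Option 1 13, Option 2 26, Option 3 0, Option 4 33, Option 5 14. Option 3 eliminated.
Round 2: Option 1 13, Option 2 26, Option 4 33, Option 5 14. Option 1 eliminated.
Round 3: Option 2 39, Option 4 33, Option 5 14. Option 5 eliminated.
Round 4: Option 2 53, Option 4 33. Option 2 has a majority (≥44).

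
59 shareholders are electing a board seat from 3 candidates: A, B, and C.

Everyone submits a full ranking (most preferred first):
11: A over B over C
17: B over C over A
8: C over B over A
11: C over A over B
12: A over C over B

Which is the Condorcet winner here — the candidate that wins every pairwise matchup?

C vs A: 36–23
C vs B: 31–28
C beats every other candidate.

C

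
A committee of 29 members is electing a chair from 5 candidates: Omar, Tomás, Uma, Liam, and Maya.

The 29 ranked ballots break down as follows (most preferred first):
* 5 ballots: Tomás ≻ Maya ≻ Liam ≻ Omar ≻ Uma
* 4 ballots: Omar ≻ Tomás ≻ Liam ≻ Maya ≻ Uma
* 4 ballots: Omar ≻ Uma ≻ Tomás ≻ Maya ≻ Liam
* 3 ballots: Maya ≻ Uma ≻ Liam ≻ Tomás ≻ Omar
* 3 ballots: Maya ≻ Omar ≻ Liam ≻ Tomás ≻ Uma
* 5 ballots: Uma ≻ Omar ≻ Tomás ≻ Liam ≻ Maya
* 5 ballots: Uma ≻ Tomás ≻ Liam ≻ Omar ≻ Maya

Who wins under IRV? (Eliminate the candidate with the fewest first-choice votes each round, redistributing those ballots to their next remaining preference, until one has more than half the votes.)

Maya

Round 1: Omar 8, Tomás 5, Uma 10, Liam 0, Maya 6. Liam eliminated.
Round 2: Omar 8, Tomás 5, Uma 10, Maya 6. Tomás eliminated.
Round 3: Omar 8, Uma 10, Maya 11. Omar eliminated.
Round 4: Uma 14, Maya 15. Maya has a majority (≥15).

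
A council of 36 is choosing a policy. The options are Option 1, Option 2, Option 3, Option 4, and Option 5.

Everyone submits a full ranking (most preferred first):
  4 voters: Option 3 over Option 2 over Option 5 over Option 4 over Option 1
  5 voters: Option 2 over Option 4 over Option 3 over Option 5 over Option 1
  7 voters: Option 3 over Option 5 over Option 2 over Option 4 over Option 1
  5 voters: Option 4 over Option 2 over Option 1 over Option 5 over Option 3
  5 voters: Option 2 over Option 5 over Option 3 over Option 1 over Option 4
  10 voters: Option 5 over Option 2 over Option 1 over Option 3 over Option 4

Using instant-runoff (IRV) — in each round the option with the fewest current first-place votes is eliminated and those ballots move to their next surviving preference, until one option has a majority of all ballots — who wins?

Round 1: Option 1 0, Option 2 10, Option 3 11, Option 4 5, Option 5 10. Option 1 eliminated.
Round 2: Option 2 10, Option 3 11, Option 4 5, Option 5 10. Option 4 eliminated.
Round 3: Option 2 15, Option 3 11, Option 5 10. Option 5 eliminated.
Round 4: Option 2 25, Option 3 11. Option 2 has a majority (≥19).

Option 2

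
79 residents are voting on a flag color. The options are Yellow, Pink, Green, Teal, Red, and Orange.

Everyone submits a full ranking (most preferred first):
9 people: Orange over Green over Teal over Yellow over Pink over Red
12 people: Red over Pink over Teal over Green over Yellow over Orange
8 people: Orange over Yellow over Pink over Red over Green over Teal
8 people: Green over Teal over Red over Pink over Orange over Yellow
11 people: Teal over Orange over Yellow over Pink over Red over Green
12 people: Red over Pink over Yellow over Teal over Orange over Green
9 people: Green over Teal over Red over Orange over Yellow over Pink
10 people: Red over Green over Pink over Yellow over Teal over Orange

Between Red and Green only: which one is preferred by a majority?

Red

Red is ranked above Green on 53 ballots; Green above Red on 26.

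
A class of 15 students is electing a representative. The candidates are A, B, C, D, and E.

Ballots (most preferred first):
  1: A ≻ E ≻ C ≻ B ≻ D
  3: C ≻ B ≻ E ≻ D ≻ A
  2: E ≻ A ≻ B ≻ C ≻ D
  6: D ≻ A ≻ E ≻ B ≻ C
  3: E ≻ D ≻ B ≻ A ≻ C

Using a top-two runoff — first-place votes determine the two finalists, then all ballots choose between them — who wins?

Round 1 first-place votes: A 1, B 0, C 3, D 6, E 5. D and E advance.
Runoff: D is ranked above E on 6 ballots, E above D on 9.

E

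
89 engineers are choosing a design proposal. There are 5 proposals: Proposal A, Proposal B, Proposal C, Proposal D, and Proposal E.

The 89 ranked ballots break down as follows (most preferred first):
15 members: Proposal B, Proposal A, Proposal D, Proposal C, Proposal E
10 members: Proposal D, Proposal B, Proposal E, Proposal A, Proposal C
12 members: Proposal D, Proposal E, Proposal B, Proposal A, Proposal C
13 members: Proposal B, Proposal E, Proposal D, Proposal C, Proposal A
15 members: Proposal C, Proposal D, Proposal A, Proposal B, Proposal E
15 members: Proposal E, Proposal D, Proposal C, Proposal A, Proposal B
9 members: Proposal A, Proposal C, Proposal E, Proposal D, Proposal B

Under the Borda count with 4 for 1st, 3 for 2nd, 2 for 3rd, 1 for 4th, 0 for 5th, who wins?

Proposal D

Proposal A: 15×3 + 10×1 + 12×1 + 13×0 + 15×2 + 15×1 + 9×4 = 148
Proposal B: 15×4 + 10×3 + 12×2 + 13×4 + 15×1 + 15×0 + 9×0 = 181
Proposal C: 15×1 + 10×0 + 12×0 + 13×1 + 15×4 + 15×2 + 9×3 = 145
Proposal D: 15×2 + 10×4 + 12×4 + 13×2 + 15×3 + 15×3 + 9×1 = 243
Proposal E: 15×0 + 10×2 + 12×3 + 13×3 + 15×0 + 15×4 + 9×2 = 173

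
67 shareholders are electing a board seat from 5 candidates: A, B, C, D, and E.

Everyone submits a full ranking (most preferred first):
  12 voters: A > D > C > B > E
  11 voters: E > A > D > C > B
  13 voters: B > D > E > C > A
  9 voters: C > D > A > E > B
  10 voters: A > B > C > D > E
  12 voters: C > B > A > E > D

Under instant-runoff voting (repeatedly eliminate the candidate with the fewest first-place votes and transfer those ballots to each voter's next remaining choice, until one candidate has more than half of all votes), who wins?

Round 1: A 22, B 13, C 21, D 0, E 11. D eliminated.
Round 2: A 22, B 13, C 21, E 11. E eliminated.
Round 3: A 33, B 13, C 21. B eliminated.
Round 4: A 33, C 34. C has a majority (≥34).

C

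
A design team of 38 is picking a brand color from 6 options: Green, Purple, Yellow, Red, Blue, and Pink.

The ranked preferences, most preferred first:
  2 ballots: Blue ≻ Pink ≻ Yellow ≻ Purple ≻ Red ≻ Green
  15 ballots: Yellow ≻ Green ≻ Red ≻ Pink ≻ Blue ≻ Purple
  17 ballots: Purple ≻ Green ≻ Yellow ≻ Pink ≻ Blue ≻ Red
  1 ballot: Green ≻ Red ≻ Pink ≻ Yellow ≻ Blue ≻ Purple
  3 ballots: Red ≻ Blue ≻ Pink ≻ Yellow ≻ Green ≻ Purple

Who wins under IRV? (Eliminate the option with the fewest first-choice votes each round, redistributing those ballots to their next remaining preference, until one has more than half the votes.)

Yellow

Round 1: Green 1, Purple 17, Yellow 15, Red 3, Blue 2, Pink 0. Pink eliminated.
Round 2: Green 1, Purple 17, Yellow 15, Red 3, Blue 2. Green eliminated.
Round 3: Purple 17, Yellow 15, Red 4, Blue 2. Blue eliminated.
Round 4: Purple 17, Yellow 17, Red 4. Red eliminated.
Round 5: Purple 17, Yellow 21. Yellow has a majority (≥20).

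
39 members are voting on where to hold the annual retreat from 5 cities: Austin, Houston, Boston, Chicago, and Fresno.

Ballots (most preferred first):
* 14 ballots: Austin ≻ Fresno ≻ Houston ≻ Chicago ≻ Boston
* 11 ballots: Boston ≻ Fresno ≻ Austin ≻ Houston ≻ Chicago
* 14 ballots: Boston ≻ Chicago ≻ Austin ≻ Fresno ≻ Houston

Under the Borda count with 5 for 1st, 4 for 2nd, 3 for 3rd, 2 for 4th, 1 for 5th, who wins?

Austin: 14×5 + 11×3 + 14×3 = 145
Houston: 14×3 + 11×2 + 14×1 = 78
Boston: 14×1 + 11×5 + 14×5 = 139
Chicago: 14×2 + 11×1 + 14×4 = 95
Fresno: 14×4 + 11×4 + 14×2 = 128

Austin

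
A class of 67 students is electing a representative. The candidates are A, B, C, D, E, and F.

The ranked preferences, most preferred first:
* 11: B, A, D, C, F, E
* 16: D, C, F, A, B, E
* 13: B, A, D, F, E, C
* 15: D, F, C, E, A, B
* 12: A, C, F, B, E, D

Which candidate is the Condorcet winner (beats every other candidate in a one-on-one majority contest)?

A vs B: 43–24
A vs C: 36–31
A vs D: 36–31
A vs E: 52–15
A vs F: 36–31
A beats every other candidate.

A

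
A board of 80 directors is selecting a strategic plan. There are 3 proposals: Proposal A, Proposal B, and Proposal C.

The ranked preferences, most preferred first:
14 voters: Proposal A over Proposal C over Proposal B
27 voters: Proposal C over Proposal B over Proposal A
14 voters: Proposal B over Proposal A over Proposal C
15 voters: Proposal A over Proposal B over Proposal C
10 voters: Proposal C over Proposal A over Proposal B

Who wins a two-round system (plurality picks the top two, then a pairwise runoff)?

Round 1 first-place votes: Proposal A 29, Proposal B 14, Proposal C 37. Proposal C and Proposal A advance.
Runoff: Proposal C is ranked above Proposal A on 37 ballots, Proposal A above Proposal C on 43.

Proposal A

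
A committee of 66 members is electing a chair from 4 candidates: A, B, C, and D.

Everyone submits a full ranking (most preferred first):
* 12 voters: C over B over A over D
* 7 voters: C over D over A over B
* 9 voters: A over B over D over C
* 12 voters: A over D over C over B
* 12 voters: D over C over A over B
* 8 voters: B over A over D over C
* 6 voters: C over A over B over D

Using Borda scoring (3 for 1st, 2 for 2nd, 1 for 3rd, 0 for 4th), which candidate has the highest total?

A

A: 12×1 + 7×1 + 9×3 + 12×3 + 12×1 + 8×2 + 6×2 = 122
B: 12×2 + 7×0 + 9×2 + 12×0 + 12×0 + 8×3 + 6×1 = 72
C: 12×3 + 7×3 + 9×0 + 12×1 + 12×2 + 8×0 + 6×3 = 111
D: 12×0 + 7×2 + 9×1 + 12×2 + 12×3 + 8×1 + 6×0 = 91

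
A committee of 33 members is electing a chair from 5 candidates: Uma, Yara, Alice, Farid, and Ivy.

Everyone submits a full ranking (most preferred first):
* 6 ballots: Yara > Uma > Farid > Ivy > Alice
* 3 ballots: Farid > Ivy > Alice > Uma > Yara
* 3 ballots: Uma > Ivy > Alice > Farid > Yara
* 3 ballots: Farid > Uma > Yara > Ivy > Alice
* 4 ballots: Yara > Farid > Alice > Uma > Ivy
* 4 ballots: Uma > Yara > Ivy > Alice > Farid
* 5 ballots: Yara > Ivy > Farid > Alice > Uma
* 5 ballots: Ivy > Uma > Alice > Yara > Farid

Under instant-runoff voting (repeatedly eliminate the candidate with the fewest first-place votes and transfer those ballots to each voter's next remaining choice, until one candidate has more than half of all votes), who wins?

Round 1: Uma 7, Yara 15, Alice 0, Farid 6, Ivy 5. Alice eliminated.
Round 2: Uma 7, Yara 15, Farid 6, Ivy 5. Ivy eliminated.
Round 3: Uma 12, Yara 15, Farid 6. Farid eliminated.
Round 4: Uma 18, Yara 15. Uma has a majority (≥17).

Uma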